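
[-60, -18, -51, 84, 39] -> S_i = Random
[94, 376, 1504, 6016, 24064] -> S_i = 94*4^i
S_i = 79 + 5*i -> [79, 84, 89, 94, 99]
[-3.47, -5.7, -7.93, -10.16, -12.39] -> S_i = -3.47 + -2.23*i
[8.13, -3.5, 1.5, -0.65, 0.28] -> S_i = 8.13*(-0.43)^i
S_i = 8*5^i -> [8, 40, 200, 1000, 5000]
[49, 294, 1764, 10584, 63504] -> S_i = 49*6^i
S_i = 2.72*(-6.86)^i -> [2.72, -18.66, 128.0, -878.09, 6023.73]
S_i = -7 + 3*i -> [-7, -4, -1, 2, 5]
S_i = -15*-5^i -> [-15, 75, -375, 1875, -9375]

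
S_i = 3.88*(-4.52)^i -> [3.88, -17.54, 79.27, -358.3, 1619.52]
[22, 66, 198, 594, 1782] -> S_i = 22*3^i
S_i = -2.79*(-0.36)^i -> [-2.79, 1.0, -0.36, 0.13, -0.05]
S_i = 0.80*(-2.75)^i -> [0.8, -2.2, 6.05, -16.64, 45.75]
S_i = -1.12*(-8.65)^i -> [-1.12, 9.69, -83.8, 724.88, -6270.22]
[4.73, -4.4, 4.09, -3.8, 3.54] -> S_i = 4.73*(-0.93)^i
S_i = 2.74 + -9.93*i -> [2.74, -7.19, -17.12, -27.05, -36.98]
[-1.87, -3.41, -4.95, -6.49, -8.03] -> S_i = -1.87 + -1.54*i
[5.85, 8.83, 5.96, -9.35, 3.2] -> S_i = Random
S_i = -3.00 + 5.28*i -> [-3.0, 2.28, 7.56, 12.84, 18.12]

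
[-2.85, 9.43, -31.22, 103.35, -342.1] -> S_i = -2.85*(-3.31)^i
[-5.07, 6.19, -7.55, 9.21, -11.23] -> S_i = -5.07*(-1.22)^i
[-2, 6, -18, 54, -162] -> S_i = -2*-3^i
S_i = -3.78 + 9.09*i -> [-3.78, 5.31, 14.4, 23.49, 32.58]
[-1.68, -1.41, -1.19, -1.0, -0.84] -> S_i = -1.68*0.84^i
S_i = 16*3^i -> [16, 48, 144, 432, 1296]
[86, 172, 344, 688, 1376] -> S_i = 86*2^i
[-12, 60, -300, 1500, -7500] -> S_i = -12*-5^i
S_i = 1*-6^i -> [1, -6, 36, -216, 1296]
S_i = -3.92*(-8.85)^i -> [-3.92, 34.69, -307.02, 2717.16, -24046.9]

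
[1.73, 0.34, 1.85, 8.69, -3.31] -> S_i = Random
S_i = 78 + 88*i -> [78, 166, 254, 342, 430]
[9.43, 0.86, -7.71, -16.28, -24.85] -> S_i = 9.43 + -8.57*i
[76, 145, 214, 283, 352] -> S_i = 76 + 69*i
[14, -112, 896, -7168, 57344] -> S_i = 14*-8^i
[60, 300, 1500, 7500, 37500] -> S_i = 60*5^i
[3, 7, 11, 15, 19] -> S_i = 3 + 4*i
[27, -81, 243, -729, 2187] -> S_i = 27*-3^i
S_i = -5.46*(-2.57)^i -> [-5.46, 14.03, -36.06, 92.68, -238.19]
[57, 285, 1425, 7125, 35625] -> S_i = 57*5^i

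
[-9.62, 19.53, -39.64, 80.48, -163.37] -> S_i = -9.62*(-2.03)^i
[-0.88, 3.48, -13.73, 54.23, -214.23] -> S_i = -0.88*(-3.95)^i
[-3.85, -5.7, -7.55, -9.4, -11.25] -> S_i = -3.85 + -1.85*i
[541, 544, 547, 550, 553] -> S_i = 541 + 3*i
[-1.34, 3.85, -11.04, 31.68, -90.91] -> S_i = -1.34*(-2.87)^i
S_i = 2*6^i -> [2, 12, 72, 432, 2592]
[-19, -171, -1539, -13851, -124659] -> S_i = -19*9^i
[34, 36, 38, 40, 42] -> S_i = 34 + 2*i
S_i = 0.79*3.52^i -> [0.79, 2.78, 9.79, 34.46, 121.28]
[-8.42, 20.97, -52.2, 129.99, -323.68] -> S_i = -8.42*(-2.49)^i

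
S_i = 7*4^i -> [7, 28, 112, 448, 1792]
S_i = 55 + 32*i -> [55, 87, 119, 151, 183]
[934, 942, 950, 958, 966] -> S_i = 934 + 8*i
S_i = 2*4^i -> [2, 8, 32, 128, 512]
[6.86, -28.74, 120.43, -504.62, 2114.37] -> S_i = 6.86*(-4.19)^i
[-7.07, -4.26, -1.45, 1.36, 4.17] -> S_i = -7.07 + 2.81*i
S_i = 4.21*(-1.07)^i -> [4.21, -4.5, 4.82, -5.16, 5.52]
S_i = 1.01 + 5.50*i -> [1.01, 6.51, 12.01, 17.51, 23.01]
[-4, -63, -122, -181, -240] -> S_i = -4 + -59*i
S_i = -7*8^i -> [-7, -56, -448, -3584, -28672]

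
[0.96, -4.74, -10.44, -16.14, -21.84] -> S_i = 0.96 + -5.70*i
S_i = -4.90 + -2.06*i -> [-4.9, -6.96, -9.02, -11.08, -13.14]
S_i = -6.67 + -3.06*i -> [-6.67, -9.73, -12.79, -15.85, -18.91]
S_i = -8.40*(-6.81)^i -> [-8.4, 57.2, -389.56, 2652.9, -18066.24]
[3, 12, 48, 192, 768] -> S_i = 3*4^i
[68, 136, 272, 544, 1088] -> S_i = 68*2^i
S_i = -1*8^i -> [-1, -8, -64, -512, -4096]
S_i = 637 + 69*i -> [637, 706, 775, 844, 913]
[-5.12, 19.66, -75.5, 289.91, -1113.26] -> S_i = -5.12*(-3.84)^i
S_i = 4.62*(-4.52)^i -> [4.62, -20.88, 94.39, -426.64, 1928.39]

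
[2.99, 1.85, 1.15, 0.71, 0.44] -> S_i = 2.99*0.62^i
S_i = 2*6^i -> [2, 12, 72, 432, 2592]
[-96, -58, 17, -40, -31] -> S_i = Random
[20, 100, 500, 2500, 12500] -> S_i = 20*5^i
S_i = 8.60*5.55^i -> [8.6, 47.73, 264.9, 1470.2, 8159.63]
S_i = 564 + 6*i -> [564, 570, 576, 582, 588]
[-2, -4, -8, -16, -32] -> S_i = -2*2^i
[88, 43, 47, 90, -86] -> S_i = Random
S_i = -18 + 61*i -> [-18, 43, 104, 165, 226]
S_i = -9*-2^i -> [-9, 18, -36, 72, -144]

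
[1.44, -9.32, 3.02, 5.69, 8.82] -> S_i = Random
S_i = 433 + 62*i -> [433, 495, 557, 619, 681]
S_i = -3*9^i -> [-3, -27, -243, -2187, -19683]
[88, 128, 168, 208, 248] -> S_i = 88 + 40*i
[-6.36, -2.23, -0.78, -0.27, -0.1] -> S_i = -6.36*0.35^i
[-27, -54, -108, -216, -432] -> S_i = -27*2^i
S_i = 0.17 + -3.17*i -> [0.17, -3.0, -6.17, -9.34, -12.51]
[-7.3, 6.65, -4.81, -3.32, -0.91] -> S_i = Random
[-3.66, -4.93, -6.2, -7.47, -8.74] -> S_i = -3.66 + -1.27*i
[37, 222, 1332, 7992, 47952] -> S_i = 37*6^i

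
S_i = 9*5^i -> [9, 45, 225, 1125, 5625]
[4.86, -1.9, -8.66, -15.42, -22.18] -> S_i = 4.86 + -6.76*i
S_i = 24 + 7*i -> [24, 31, 38, 45, 52]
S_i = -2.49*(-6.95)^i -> [-2.49, 17.31, -120.27, 835.9, -5809.5]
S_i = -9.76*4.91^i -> [-9.76, -47.92, -235.3, -1155.3, -5672.52]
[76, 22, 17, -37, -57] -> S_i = Random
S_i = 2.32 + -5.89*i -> [2.32, -3.57, -9.46, -15.35, -21.24]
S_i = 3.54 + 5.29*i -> [3.54, 8.83, 14.12, 19.41, 24.7]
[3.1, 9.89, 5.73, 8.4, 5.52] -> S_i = Random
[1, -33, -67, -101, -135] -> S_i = 1 + -34*i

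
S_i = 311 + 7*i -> [311, 318, 325, 332, 339]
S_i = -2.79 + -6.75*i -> [-2.79, -9.54, -16.29, -23.04, -29.79]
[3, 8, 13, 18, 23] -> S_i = 3 + 5*i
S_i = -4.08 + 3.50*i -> [-4.08, -0.58, 2.92, 6.42, 9.92]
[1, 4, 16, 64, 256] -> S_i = 1*4^i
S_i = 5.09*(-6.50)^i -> [5.09, -33.08, 215.05, -1397.84, 9085.97]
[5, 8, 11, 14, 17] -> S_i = 5 + 3*i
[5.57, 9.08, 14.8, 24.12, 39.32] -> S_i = 5.57*1.63^i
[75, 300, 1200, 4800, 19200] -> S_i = 75*4^i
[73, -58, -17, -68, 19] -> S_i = Random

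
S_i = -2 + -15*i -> [-2, -17, -32, -47, -62]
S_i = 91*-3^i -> [91, -273, 819, -2457, 7371]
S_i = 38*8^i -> [38, 304, 2432, 19456, 155648]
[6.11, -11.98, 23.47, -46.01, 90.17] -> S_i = 6.11*(-1.96)^i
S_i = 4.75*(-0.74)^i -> [4.75, -3.52, 2.6, -1.92, 1.42]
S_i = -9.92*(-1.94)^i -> [-9.92, 19.24, -37.33, 72.43, -140.51]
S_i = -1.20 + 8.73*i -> [-1.2, 7.53, 16.26, 24.99, 33.72]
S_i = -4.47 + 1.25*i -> [-4.47, -3.22, -1.97, -0.72, 0.53]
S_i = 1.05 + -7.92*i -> [1.05, -6.87, -14.79, -22.71, -30.63]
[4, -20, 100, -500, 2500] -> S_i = 4*-5^i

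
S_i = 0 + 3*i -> [0, 3, 6, 9, 12]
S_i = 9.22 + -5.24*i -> [9.22, 3.98, -1.26, -6.5, -11.74]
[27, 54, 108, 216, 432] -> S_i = 27*2^i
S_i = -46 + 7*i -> [-46, -39, -32, -25, -18]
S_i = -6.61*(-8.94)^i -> [-6.61, 59.09, -528.29, 4722.96, -42223.24]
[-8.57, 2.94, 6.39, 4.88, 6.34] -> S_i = Random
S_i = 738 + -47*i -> [738, 691, 644, 597, 550]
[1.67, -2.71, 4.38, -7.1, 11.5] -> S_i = 1.67*(-1.62)^i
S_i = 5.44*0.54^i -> [5.44, 2.94, 1.59, 0.86, 0.46]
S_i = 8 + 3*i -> [8, 11, 14, 17, 20]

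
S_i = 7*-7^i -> [7, -49, 343, -2401, 16807]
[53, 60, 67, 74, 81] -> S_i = 53 + 7*i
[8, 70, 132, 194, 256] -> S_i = 8 + 62*i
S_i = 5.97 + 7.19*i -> [5.97, 13.16, 20.35, 27.54, 34.73]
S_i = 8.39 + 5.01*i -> [8.39, 13.4, 18.41, 23.42, 28.43]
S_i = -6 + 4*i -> [-6, -2, 2, 6, 10]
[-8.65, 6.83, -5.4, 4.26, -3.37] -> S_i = -8.65*(-0.79)^i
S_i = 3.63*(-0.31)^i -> [3.63, -1.13, 0.35, -0.11, 0.03]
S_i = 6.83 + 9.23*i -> [6.83, 16.06, 25.29, 34.52, 43.75]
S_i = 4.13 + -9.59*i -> [4.13, -5.46, -15.05, -24.64, -34.23]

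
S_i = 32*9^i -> [32, 288, 2592, 23328, 209952]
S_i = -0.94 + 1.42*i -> [-0.94, 0.48, 1.9, 3.32, 4.74]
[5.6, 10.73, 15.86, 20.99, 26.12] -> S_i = 5.60 + 5.13*i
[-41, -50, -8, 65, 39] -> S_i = Random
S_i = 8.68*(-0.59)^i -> [8.68, -5.12, 3.02, -1.78, 1.05]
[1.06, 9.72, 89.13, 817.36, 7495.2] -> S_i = 1.06*9.17^i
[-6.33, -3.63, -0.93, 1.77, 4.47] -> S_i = -6.33 + 2.70*i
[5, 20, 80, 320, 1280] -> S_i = 5*4^i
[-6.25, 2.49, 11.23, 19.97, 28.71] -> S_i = -6.25 + 8.74*i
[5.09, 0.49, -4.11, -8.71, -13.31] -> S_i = 5.09 + -4.60*i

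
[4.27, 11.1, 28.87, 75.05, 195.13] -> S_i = 4.27*2.60^i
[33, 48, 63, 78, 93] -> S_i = 33 + 15*i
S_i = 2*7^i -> [2, 14, 98, 686, 4802]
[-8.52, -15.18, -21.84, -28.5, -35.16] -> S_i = -8.52 + -6.66*i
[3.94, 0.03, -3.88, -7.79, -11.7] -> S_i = 3.94 + -3.91*i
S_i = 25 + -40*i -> [25, -15, -55, -95, -135]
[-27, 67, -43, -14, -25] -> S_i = Random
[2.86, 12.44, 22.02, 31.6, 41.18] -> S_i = 2.86 + 9.58*i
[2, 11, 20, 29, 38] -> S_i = 2 + 9*i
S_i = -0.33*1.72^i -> [-0.33, -0.57, -0.98, -1.68, -2.89]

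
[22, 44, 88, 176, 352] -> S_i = 22*2^i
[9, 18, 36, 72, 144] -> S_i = 9*2^i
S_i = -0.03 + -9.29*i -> [-0.03, -9.32, -18.61, -27.9, -37.19]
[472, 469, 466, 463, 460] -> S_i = 472 + -3*i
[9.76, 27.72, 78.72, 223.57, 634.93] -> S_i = 9.76*2.84^i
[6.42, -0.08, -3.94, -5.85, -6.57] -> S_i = Random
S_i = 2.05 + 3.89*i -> [2.05, 5.94, 9.83, 13.72, 17.61]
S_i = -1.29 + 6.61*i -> [-1.29, 5.32, 11.93, 18.54, 25.15]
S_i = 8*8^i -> [8, 64, 512, 4096, 32768]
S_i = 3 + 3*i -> [3, 6, 9, 12, 15]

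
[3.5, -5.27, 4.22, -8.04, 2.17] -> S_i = Random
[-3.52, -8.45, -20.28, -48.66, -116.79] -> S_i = -3.52*2.40^i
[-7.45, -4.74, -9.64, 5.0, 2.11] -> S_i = Random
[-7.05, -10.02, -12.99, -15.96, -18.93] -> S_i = -7.05 + -2.97*i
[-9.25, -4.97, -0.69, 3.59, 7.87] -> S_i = -9.25 + 4.28*i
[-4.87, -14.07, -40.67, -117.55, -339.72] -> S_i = -4.87*2.89^i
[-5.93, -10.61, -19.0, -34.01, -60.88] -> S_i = -5.93*1.79^i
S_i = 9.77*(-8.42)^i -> [9.77, -82.26, 692.66, -5832.18, 49106.95]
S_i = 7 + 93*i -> [7, 100, 193, 286, 379]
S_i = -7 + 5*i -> [-7, -2, 3, 8, 13]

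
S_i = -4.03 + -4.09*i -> [-4.03, -8.12, -12.21, -16.3, -20.39]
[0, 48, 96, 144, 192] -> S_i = 0 + 48*i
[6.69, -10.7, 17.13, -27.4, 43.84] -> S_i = 6.69*(-1.60)^i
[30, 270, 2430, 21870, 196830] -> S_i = 30*9^i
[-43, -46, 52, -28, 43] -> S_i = Random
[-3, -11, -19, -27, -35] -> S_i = -3 + -8*i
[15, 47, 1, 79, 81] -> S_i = Random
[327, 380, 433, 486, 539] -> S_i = 327 + 53*i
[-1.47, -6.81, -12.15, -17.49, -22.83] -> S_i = -1.47 + -5.34*i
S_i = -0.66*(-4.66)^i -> [-0.66, 3.08, -14.33, 66.79, -311.23]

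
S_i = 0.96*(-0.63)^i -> [0.96, -0.6, 0.38, -0.24, 0.15]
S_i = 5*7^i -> [5, 35, 245, 1715, 12005]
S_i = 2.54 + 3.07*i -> [2.54, 5.61, 8.68, 11.75, 14.82]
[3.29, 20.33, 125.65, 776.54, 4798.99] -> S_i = 3.29*6.18^i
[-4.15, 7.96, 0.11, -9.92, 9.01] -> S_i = Random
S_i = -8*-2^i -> [-8, 16, -32, 64, -128]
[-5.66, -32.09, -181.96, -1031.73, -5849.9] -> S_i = -5.66*5.67^i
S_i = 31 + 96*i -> [31, 127, 223, 319, 415]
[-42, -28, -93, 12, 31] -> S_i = Random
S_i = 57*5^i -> [57, 285, 1425, 7125, 35625]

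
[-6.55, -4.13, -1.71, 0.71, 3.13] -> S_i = -6.55 + 2.42*i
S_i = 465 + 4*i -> [465, 469, 473, 477, 481]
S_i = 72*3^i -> [72, 216, 648, 1944, 5832]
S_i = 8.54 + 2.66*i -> [8.54, 11.2, 13.86, 16.52, 19.18]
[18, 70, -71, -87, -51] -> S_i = Random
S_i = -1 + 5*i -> [-1, 4, 9, 14, 19]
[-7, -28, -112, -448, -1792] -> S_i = -7*4^i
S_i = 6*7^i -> [6, 42, 294, 2058, 14406]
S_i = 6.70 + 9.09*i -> [6.7, 15.79, 24.88, 33.97, 43.06]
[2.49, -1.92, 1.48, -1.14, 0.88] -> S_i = 2.49*(-0.77)^i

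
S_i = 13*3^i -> [13, 39, 117, 351, 1053]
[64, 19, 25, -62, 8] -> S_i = Random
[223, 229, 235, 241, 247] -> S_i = 223 + 6*i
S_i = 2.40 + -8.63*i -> [2.4, -6.23, -14.86, -23.49, -32.12]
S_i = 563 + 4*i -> [563, 567, 571, 575, 579]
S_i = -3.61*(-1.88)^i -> [-3.61, 6.79, -12.76, 23.99, -45.1]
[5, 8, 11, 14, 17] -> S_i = 5 + 3*i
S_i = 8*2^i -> [8, 16, 32, 64, 128]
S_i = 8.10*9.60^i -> [8.1, 77.76, 746.5, 7166.36, 68797.07]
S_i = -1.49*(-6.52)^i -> [-1.49, 9.71, -63.34, 412.98, -2692.63]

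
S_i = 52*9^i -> [52, 468, 4212, 37908, 341172]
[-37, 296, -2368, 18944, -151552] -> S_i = -37*-8^i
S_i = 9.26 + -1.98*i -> [9.26, 7.28, 5.3, 3.32, 1.34]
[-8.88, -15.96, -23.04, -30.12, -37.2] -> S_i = -8.88 + -7.08*i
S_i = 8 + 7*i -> [8, 15, 22, 29, 36]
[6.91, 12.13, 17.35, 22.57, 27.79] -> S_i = 6.91 + 5.22*i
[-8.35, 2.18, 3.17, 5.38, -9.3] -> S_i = Random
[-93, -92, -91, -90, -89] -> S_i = -93 + 1*i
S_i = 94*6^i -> [94, 564, 3384, 20304, 121824]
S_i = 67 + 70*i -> [67, 137, 207, 277, 347]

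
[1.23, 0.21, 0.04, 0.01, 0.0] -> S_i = 1.23*0.17^i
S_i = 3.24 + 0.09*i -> [3.24, 3.33, 3.42, 3.51, 3.6]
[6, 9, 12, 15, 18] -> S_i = 6 + 3*i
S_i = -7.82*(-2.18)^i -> [-7.82, 17.05, -37.16, 81.02, -176.62]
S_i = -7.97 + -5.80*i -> [-7.97, -13.77, -19.57, -25.37, -31.17]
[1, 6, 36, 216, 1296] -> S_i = 1*6^i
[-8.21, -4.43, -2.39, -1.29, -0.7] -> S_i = -8.21*0.54^i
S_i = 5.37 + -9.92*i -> [5.37, -4.55, -14.47, -24.39, -34.31]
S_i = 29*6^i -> [29, 174, 1044, 6264, 37584]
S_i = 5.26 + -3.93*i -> [5.26, 1.33, -2.6, -6.53, -10.46]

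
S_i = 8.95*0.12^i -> [8.95, 1.07, 0.13, 0.02, 0.0]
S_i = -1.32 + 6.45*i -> [-1.32, 5.13, 11.58, 18.03, 24.48]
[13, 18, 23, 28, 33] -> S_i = 13 + 5*i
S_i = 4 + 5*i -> [4, 9, 14, 19, 24]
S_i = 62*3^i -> [62, 186, 558, 1674, 5022]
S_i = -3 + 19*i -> [-3, 16, 35, 54, 73]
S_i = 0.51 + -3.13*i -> [0.51, -2.62, -5.75, -8.88, -12.01]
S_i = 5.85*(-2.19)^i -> [5.85, -12.81, 28.06, -61.45, 134.57]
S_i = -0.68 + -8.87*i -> [-0.68, -9.55, -18.42, -27.29, -36.16]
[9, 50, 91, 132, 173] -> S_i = 9 + 41*i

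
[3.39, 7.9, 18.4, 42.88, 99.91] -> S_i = 3.39*2.33^i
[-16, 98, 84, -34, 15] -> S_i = Random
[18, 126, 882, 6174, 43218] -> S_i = 18*7^i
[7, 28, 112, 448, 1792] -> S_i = 7*4^i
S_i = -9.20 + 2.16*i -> [-9.2, -7.04, -4.88, -2.72, -0.56]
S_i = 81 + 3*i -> [81, 84, 87, 90, 93]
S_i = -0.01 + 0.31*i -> [-0.01, 0.3, 0.61, 0.92, 1.23]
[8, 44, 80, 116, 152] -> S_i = 8 + 36*i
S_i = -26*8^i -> [-26, -208, -1664, -13312, -106496]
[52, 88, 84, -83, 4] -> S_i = Random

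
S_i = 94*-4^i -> [94, -376, 1504, -6016, 24064]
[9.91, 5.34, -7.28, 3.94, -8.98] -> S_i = Random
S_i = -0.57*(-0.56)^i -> [-0.57, 0.32, -0.18, 0.1, -0.06]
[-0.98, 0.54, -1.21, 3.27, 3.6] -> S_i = Random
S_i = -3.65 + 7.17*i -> [-3.65, 3.52, 10.69, 17.86, 25.03]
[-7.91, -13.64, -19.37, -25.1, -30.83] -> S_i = -7.91 + -5.73*i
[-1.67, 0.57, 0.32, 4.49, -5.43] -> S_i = Random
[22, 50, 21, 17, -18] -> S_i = Random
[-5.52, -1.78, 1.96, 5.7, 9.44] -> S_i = -5.52 + 3.74*i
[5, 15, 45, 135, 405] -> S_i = 5*3^i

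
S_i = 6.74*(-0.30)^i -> [6.74, -2.02, 0.61, -0.18, 0.05]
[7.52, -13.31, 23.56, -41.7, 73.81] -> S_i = 7.52*(-1.77)^i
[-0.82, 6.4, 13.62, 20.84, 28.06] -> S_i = -0.82 + 7.22*i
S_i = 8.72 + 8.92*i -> [8.72, 17.64, 26.56, 35.48, 44.4]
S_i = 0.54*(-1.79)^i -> [0.54, -0.97, 1.73, -3.1, 5.54]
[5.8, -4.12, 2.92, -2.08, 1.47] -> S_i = 5.80*(-0.71)^i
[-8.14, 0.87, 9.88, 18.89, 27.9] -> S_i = -8.14 + 9.01*i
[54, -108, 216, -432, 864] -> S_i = 54*-2^i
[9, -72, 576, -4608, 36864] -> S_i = 9*-8^i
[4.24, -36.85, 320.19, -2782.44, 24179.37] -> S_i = 4.24*(-8.69)^i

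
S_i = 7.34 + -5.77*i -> [7.34, 1.57, -4.2, -9.97, -15.74]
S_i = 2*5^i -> [2, 10, 50, 250, 1250]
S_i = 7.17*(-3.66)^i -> [7.17, -26.24, 96.05, -351.53, 1286.6]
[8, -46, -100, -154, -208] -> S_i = 8 + -54*i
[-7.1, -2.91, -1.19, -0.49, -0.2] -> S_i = -7.10*0.41^i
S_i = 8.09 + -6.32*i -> [8.09, 1.77, -4.55, -10.87, -17.19]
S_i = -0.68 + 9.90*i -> [-0.68, 9.22, 19.12, 29.02, 38.92]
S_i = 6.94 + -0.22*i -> [6.94, 6.72, 6.5, 6.28, 6.06]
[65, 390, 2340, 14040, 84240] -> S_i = 65*6^i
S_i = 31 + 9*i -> [31, 40, 49, 58, 67]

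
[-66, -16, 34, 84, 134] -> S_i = -66 + 50*i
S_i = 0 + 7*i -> [0, 7, 14, 21, 28]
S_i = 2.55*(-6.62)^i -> [2.55, -16.88, 111.75, -739.8, 4897.47]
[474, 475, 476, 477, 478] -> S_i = 474 + 1*i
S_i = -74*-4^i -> [-74, 296, -1184, 4736, -18944]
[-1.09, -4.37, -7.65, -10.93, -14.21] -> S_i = -1.09 + -3.28*i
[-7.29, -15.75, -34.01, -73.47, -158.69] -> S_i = -7.29*2.16^i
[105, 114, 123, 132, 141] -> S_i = 105 + 9*i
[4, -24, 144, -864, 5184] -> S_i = 4*-6^i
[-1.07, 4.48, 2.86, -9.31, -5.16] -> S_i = Random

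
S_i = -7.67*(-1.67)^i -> [-7.67, 12.81, -21.39, 35.72, -59.66]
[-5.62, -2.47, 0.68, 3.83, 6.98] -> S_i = -5.62 + 3.15*i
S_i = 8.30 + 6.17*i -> [8.3, 14.47, 20.64, 26.81, 32.98]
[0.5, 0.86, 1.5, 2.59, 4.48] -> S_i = 0.50*1.73^i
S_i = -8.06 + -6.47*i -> [-8.06, -14.53, -21.0, -27.47, -33.94]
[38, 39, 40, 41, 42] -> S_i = 38 + 1*i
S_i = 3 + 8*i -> [3, 11, 19, 27, 35]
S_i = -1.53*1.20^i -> [-1.53, -1.84, -2.2, -2.64, -3.17]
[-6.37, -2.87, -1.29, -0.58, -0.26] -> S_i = -6.37*0.45^i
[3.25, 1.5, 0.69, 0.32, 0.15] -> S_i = 3.25*0.46^i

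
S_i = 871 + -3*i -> [871, 868, 865, 862, 859]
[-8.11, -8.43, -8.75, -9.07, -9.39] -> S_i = -8.11 + -0.32*i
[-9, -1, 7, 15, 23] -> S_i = -9 + 8*i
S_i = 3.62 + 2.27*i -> [3.62, 5.89, 8.16, 10.43, 12.7]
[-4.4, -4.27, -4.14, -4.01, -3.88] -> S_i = -4.40 + 0.13*i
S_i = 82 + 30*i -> [82, 112, 142, 172, 202]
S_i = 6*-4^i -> [6, -24, 96, -384, 1536]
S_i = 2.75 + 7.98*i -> [2.75, 10.73, 18.71, 26.69, 34.67]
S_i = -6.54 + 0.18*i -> [-6.54, -6.36, -6.18, -6.0, -5.82]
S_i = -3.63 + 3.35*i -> [-3.63, -0.28, 3.07, 6.42, 9.77]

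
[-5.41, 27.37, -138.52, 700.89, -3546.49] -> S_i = -5.41*(-5.06)^i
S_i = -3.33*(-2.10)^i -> [-3.33, 6.99, -14.69, 30.84, -64.76]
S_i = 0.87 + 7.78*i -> [0.87, 8.65, 16.43, 24.21, 31.99]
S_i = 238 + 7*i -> [238, 245, 252, 259, 266]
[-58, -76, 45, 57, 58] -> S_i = Random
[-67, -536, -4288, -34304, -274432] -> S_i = -67*8^i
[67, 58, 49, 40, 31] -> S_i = 67 + -9*i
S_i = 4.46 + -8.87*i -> [4.46, -4.41, -13.28, -22.15, -31.02]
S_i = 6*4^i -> [6, 24, 96, 384, 1536]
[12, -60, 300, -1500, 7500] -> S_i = 12*-5^i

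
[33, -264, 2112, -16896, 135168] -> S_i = 33*-8^i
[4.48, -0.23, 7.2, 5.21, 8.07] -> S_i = Random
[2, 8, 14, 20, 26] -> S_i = 2 + 6*i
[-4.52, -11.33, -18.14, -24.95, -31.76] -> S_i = -4.52 + -6.81*i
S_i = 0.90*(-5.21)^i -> [0.9, -4.69, 24.43, -127.28, 663.12]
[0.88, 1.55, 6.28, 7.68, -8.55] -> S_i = Random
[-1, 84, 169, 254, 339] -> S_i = -1 + 85*i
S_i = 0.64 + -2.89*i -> [0.64, -2.25, -5.14, -8.03, -10.92]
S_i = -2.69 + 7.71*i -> [-2.69, 5.02, 12.73, 20.44, 28.15]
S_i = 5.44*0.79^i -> [5.44, 4.3, 3.4, 2.68, 2.12]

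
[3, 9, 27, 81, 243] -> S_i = 3*3^i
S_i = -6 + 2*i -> [-6, -4, -2, 0, 2]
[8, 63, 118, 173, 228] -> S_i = 8 + 55*i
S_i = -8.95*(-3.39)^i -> [-8.95, 30.34, -102.85, 348.68, -1182.01]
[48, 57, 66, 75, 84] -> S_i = 48 + 9*i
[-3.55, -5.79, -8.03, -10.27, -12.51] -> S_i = -3.55 + -2.24*i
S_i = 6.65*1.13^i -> [6.65, 7.51, 8.49, 9.6, 10.84]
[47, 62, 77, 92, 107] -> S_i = 47 + 15*i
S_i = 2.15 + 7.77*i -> [2.15, 9.92, 17.69, 25.46, 33.23]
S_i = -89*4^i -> [-89, -356, -1424, -5696, -22784]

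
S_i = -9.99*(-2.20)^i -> [-9.99, 21.98, -48.35, 106.37, -234.02]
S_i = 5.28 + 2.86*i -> [5.28, 8.14, 11.0, 13.86, 16.72]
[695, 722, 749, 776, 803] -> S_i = 695 + 27*i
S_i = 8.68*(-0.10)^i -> [8.68, -0.87, 0.09, -0.01, 0.0]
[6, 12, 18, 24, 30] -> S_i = 6 + 6*i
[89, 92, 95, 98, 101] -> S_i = 89 + 3*i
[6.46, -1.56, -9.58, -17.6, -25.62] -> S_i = 6.46 + -8.02*i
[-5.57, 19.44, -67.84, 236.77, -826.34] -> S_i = -5.57*(-3.49)^i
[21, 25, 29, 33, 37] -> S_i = 21 + 4*i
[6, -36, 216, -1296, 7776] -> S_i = 6*-6^i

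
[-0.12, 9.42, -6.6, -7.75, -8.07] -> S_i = Random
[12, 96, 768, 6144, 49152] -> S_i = 12*8^i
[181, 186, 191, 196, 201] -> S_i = 181 + 5*i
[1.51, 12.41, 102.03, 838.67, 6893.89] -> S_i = 1.51*8.22^i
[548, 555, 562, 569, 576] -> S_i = 548 + 7*i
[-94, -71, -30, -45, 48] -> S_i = Random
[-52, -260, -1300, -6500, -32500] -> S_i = -52*5^i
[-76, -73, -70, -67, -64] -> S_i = -76 + 3*i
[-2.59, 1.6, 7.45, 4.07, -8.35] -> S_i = Random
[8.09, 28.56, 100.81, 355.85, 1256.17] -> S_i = 8.09*3.53^i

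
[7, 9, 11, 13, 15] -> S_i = 7 + 2*i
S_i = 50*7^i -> [50, 350, 2450, 17150, 120050]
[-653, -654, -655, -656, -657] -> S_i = -653 + -1*i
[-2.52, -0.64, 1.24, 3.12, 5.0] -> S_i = -2.52 + 1.88*i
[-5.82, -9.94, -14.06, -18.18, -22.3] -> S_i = -5.82 + -4.12*i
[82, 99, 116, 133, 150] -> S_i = 82 + 17*i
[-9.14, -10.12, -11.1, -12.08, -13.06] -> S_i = -9.14 + -0.98*i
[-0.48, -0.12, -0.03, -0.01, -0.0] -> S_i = -0.48*0.26^i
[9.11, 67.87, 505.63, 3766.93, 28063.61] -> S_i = 9.11*7.45^i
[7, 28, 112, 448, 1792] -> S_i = 7*4^i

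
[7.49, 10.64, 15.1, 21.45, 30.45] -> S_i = 7.49*1.42^i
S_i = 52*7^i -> [52, 364, 2548, 17836, 124852]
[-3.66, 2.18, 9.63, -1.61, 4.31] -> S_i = Random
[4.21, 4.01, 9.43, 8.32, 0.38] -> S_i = Random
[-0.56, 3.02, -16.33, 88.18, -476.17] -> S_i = -0.56*(-5.40)^i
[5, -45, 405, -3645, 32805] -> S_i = 5*-9^i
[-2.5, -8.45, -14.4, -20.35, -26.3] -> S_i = -2.50 + -5.95*i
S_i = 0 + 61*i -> [0, 61, 122, 183, 244]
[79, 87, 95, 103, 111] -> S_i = 79 + 8*i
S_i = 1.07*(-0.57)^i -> [1.07, -0.61, 0.35, -0.2, 0.11]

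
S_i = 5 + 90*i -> [5, 95, 185, 275, 365]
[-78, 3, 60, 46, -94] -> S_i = Random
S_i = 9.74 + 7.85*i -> [9.74, 17.59, 25.44, 33.29, 41.14]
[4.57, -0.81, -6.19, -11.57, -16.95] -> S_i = 4.57 + -5.38*i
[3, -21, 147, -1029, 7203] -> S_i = 3*-7^i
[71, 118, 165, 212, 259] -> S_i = 71 + 47*i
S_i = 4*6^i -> [4, 24, 144, 864, 5184]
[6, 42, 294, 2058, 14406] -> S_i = 6*7^i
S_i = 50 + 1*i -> [50, 51, 52, 53, 54]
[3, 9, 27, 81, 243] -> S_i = 3*3^i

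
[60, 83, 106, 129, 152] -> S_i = 60 + 23*i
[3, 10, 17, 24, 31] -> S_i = 3 + 7*i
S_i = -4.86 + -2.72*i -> [-4.86, -7.58, -10.3, -13.02, -15.74]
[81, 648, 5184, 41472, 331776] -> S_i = 81*8^i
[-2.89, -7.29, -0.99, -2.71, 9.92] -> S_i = Random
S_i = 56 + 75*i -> [56, 131, 206, 281, 356]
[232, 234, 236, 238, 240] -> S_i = 232 + 2*i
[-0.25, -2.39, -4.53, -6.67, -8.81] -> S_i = -0.25 + -2.14*i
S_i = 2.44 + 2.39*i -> [2.44, 4.83, 7.22, 9.61, 12.0]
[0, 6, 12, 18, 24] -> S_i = 0 + 6*i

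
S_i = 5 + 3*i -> [5, 8, 11, 14, 17]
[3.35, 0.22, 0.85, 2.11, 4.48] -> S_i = Random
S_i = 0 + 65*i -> [0, 65, 130, 195, 260]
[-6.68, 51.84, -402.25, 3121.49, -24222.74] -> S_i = -6.68*(-7.76)^i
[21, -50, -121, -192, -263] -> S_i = 21 + -71*i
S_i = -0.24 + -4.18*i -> [-0.24, -4.42, -8.6, -12.78, -16.96]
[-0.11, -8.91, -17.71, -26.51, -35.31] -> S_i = -0.11 + -8.80*i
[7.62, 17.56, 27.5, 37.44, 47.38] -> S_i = 7.62 + 9.94*i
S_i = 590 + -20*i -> [590, 570, 550, 530, 510]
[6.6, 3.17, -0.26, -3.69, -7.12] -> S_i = 6.60 + -3.43*i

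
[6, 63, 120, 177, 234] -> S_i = 6 + 57*i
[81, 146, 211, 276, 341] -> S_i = 81 + 65*i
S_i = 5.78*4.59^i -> [5.78, 26.53, 121.77, 558.94, 2565.54]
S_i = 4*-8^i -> [4, -32, 256, -2048, 16384]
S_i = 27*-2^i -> [27, -54, 108, -216, 432]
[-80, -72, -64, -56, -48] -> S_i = -80 + 8*i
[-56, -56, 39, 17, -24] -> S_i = Random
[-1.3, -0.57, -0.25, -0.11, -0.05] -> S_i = -1.30*0.44^i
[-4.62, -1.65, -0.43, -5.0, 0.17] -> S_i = Random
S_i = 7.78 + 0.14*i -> [7.78, 7.92, 8.06, 8.2, 8.34]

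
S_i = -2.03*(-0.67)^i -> [-2.03, 1.36, -0.91, 0.61, -0.41]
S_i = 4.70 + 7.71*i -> [4.7, 12.41, 20.12, 27.83, 35.54]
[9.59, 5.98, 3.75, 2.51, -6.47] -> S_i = Random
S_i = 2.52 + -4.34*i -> [2.52, -1.82, -6.16, -10.5, -14.84]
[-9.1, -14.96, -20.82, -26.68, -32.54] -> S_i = -9.10 + -5.86*i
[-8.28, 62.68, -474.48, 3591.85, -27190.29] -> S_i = -8.28*(-7.57)^i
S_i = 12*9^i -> [12, 108, 972, 8748, 78732]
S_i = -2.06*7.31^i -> [-2.06, -15.06, -110.08, -804.67, -5882.16]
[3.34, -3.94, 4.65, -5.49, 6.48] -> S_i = 3.34*(-1.18)^i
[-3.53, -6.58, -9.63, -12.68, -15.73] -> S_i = -3.53 + -3.05*i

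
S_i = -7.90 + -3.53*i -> [-7.9, -11.43, -14.96, -18.49, -22.02]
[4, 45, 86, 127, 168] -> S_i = 4 + 41*i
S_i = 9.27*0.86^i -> [9.27, 7.97, 6.86, 5.9, 5.07]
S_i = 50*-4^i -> [50, -200, 800, -3200, 12800]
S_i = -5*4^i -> [-5, -20, -80, -320, -1280]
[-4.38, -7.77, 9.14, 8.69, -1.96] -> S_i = Random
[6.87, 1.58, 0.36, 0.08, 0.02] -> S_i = 6.87*0.23^i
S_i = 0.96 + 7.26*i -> [0.96, 8.22, 15.48, 22.74, 30.0]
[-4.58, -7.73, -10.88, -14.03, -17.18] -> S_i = -4.58 + -3.15*i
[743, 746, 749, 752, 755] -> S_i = 743 + 3*i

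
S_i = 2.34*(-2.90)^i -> [2.34, -6.79, 19.68, -57.07, 165.5]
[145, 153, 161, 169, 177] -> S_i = 145 + 8*i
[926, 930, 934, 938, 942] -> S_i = 926 + 4*i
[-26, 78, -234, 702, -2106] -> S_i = -26*-3^i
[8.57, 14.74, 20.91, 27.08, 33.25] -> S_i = 8.57 + 6.17*i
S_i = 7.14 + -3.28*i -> [7.14, 3.86, 0.58, -2.7, -5.98]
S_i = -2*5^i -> [-2, -10, -50, -250, -1250]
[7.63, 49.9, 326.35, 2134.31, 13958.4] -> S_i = 7.63*6.54^i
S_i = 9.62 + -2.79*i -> [9.62, 6.83, 4.04, 1.25, -1.54]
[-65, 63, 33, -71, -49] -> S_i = Random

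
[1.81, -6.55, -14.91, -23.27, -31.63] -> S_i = 1.81 + -8.36*i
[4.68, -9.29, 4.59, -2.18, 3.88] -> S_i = Random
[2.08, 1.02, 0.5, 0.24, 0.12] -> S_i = 2.08*0.49^i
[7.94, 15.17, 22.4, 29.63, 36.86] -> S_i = 7.94 + 7.23*i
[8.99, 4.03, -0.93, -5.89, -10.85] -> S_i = 8.99 + -4.96*i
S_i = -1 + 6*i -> [-1, 5, 11, 17, 23]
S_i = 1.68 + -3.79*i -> [1.68, -2.11, -5.9, -9.69, -13.48]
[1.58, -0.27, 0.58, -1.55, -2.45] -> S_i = Random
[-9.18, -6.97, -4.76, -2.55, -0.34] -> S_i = -9.18 + 2.21*i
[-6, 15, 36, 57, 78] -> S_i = -6 + 21*i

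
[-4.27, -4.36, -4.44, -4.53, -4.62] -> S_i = -4.27*1.02^i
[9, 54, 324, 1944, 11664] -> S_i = 9*6^i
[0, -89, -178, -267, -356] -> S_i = 0 + -89*i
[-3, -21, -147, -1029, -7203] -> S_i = -3*7^i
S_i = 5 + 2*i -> [5, 7, 9, 11, 13]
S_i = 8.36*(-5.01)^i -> [8.36, -41.88, 209.84, -1051.28, 5266.93]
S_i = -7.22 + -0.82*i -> [-7.22, -8.04, -8.86, -9.68, -10.5]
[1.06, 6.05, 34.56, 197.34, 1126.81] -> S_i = 1.06*5.71^i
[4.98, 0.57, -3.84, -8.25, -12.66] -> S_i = 4.98 + -4.41*i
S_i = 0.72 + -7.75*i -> [0.72, -7.03, -14.78, -22.53, -30.28]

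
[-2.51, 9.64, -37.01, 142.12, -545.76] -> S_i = -2.51*(-3.84)^i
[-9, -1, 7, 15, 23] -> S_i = -9 + 8*i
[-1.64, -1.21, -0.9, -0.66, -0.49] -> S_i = -1.64*0.74^i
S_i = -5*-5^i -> [-5, 25, -125, 625, -3125]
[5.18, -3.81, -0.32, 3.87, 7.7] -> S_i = Random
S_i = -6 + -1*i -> [-6, -7, -8, -9, -10]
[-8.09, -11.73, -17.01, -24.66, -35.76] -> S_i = -8.09*1.45^i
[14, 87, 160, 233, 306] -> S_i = 14 + 73*i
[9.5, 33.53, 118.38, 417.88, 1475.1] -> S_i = 9.50*3.53^i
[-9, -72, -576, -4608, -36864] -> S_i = -9*8^i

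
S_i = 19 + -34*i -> [19, -15, -49, -83, -117]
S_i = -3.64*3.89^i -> [-3.64, -14.16, -55.08, -214.26, -833.49]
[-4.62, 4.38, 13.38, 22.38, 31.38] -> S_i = -4.62 + 9.00*i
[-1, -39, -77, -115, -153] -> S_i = -1 + -38*i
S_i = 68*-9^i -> [68, -612, 5508, -49572, 446148]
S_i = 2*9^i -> [2, 18, 162, 1458, 13122]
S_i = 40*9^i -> [40, 360, 3240, 29160, 262440]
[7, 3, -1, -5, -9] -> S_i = 7 + -4*i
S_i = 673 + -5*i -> [673, 668, 663, 658, 653]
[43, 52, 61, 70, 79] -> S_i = 43 + 9*i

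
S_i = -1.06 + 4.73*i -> [-1.06, 3.67, 8.4, 13.13, 17.86]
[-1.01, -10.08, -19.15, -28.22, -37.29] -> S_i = -1.01 + -9.07*i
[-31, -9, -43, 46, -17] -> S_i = Random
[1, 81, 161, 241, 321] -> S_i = 1 + 80*i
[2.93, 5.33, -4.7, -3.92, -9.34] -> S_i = Random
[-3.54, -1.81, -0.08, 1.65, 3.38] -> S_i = -3.54 + 1.73*i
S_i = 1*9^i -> [1, 9, 81, 729, 6561]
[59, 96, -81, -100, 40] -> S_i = Random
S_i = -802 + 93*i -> [-802, -709, -616, -523, -430]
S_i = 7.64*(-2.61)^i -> [7.64, -19.94, 52.04, -135.84, 354.53]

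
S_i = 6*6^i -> [6, 36, 216, 1296, 7776]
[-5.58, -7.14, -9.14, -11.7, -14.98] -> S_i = -5.58*1.28^i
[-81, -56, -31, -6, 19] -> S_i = -81 + 25*i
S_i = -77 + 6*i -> [-77, -71, -65, -59, -53]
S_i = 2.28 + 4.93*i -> [2.28, 7.21, 12.14, 17.07, 22.0]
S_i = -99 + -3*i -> [-99, -102, -105, -108, -111]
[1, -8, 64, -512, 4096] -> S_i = 1*-8^i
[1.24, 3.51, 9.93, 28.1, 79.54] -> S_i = 1.24*2.83^i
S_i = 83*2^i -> [83, 166, 332, 664, 1328]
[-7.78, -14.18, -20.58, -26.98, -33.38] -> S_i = -7.78 + -6.40*i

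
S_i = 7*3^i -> [7, 21, 63, 189, 567]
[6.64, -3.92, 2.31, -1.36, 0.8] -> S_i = 6.64*(-0.59)^i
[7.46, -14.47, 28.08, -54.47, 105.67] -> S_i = 7.46*(-1.94)^i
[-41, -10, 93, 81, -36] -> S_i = Random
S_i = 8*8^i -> [8, 64, 512, 4096, 32768]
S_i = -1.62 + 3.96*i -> [-1.62, 2.34, 6.3, 10.26, 14.22]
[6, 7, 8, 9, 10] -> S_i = 6 + 1*i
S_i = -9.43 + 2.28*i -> [-9.43, -7.15, -4.87, -2.59, -0.31]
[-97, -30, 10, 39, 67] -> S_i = Random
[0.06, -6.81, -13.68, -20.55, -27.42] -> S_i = 0.06 + -6.87*i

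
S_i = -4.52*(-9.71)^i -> [-4.52, 43.89, -426.16, 4138.05, -40180.5]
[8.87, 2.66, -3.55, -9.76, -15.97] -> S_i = 8.87 + -6.21*i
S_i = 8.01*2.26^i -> [8.01, 18.1, 40.91, 92.46, 208.96]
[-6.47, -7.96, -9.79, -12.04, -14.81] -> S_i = -6.47*1.23^i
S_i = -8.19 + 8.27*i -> [-8.19, 0.08, 8.35, 16.62, 24.89]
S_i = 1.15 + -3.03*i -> [1.15, -1.88, -4.91, -7.94, -10.97]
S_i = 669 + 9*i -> [669, 678, 687, 696, 705]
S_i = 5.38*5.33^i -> [5.38, 28.68, 152.84, 814.64, 4342.01]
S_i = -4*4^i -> [-4, -16, -64, -256, -1024]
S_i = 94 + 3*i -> [94, 97, 100, 103, 106]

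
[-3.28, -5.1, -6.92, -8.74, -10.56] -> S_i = -3.28 + -1.82*i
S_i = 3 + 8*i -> [3, 11, 19, 27, 35]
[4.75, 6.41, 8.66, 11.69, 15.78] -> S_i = 4.75*1.35^i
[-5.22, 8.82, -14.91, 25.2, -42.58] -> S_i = -5.22*(-1.69)^i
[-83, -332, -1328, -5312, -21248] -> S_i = -83*4^i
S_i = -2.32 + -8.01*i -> [-2.32, -10.33, -18.34, -26.35, -34.36]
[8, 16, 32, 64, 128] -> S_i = 8*2^i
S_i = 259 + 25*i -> [259, 284, 309, 334, 359]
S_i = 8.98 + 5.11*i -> [8.98, 14.09, 19.2, 24.31, 29.42]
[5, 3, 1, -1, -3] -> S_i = 5 + -2*i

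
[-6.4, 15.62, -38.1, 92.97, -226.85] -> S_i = -6.40*(-2.44)^i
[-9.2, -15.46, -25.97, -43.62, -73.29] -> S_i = -9.20*1.68^i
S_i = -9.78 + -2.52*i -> [-9.78, -12.3, -14.82, -17.34, -19.86]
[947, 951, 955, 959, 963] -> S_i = 947 + 4*i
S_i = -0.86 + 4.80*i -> [-0.86, 3.94, 8.74, 13.54, 18.34]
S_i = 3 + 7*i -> [3, 10, 17, 24, 31]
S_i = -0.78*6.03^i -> [-0.78, -4.7, -28.36, -171.02, -1031.25]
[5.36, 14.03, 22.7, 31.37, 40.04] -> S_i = 5.36 + 8.67*i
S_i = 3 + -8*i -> [3, -5, -13, -21, -29]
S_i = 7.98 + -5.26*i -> [7.98, 2.72, -2.54, -7.8, -13.06]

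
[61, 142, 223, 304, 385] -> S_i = 61 + 81*i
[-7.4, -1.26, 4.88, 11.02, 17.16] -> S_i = -7.40 + 6.14*i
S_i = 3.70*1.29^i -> [3.7, 4.77, 6.16, 7.94, 10.25]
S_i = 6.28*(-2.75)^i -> [6.28, -17.27, 47.49, -130.6, 359.16]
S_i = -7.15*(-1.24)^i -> [-7.15, 8.87, -10.99, 13.63, -16.9]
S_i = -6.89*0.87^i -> [-6.89, -5.99, -5.22, -4.54, -3.95]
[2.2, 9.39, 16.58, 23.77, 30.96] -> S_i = 2.20 + 7.19*i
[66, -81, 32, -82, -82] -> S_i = Random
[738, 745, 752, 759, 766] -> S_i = 738 + 7*i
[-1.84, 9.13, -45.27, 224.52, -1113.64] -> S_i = -1.84*(-4.96)^i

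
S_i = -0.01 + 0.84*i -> [-0.01, 0.83, 1.67, 2.51, 3.35]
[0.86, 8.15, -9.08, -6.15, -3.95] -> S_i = Random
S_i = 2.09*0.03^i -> [2.09, 0.06, 0.0, 0.0, 0.0]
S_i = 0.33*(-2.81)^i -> [0.33, -0.93, 2.61, -7.32, 20.57]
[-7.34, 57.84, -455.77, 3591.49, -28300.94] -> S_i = -7.34*(-7.88)^i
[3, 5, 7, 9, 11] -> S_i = 3 + 2*i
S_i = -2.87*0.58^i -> [-2.87, -1.66, -0.97, -0.56, -0.32]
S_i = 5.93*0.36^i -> [5.93, 2.13, 0.77, 0.28, 0.1]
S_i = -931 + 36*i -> [-931, -895, -859, -823, -787]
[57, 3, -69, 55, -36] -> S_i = Random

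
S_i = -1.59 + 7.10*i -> [-1.59, 5.51, 12.61, 19.71, 26.81]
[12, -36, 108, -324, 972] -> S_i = 12*-3^i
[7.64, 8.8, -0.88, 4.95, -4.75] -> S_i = Random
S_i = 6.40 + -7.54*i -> [6.4, -1.14, -8.68, -16.22, -23.76]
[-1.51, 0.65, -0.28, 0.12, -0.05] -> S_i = -1.51*(-0.43)^i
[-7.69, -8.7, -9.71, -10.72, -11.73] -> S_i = -7.69 + -1.01*i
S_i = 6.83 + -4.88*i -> [6.83, 1.95, -2.93, -7.81, -12.69]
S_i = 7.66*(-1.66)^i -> [7.66, -12.72, 21.11, -35.04, 58.16]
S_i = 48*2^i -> [48, 96, 192, 384, 768]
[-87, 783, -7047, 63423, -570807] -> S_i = -87*-9^i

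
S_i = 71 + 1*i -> [71, 72, 73, 74, 75]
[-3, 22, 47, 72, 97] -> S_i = -3 + 25*i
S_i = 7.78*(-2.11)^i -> [7.78, -16.42, 34.64, -73.08, 154.21]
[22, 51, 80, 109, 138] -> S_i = 22 + 29*i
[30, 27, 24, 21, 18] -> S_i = 30 + -3*i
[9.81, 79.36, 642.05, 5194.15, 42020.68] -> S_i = 9.81*8.09^i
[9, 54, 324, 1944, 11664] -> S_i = 9*6^i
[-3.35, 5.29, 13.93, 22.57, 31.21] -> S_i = -3.35 + 8.64*i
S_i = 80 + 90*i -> [80, 170, 260, 350, 440]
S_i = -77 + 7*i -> [-77, -70, -63, -56, -49]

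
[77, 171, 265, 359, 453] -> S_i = 77 + 94*i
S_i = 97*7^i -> [97, 679, 4753, 33271, 232897]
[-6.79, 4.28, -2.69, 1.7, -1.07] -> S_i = -6.79*(-0.63)^i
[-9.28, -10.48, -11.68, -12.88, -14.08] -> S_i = -9.28 + -1.20*i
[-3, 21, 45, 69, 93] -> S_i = -3 + 24*i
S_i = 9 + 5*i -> [9, 14, 19, 24, 29]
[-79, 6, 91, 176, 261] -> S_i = -79 + 85*i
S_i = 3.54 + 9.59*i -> [3.54, 13.13, 22.72, 32.31, 41.9]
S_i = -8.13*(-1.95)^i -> [-8.13, 15.85, -30.91, 60.28, -117.55]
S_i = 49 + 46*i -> [49, 95, 141, 187, 233]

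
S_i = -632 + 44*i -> [-632, -588, -544, -500, -456]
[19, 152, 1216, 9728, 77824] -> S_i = 19*8^i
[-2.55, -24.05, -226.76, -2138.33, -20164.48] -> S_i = -2.55*9.43^i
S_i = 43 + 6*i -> [43, 49, 55, 61, 67]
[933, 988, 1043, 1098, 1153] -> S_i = 933 + 55*i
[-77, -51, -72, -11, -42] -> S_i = Random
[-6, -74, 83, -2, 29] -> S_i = Random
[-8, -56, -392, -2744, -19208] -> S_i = -8*7^i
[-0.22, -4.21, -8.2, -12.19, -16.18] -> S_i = -0.22 + -3.99*i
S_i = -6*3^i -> [-6, -18, -54, -162, -486]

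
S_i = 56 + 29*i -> [56, 85, 114, 143, 172]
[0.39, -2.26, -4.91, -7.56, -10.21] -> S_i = 0.39 + -2.65*i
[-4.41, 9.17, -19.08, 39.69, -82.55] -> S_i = -4.41*(-2.08)^i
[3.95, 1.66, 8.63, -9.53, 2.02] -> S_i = Random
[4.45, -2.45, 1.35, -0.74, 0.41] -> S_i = 4.45*(-0.55)^i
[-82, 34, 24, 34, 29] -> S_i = Random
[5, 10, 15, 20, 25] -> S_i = 5 + 5*i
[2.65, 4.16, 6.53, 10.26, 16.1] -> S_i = 2.65*1.57^i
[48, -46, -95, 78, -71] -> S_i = Random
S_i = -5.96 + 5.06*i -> [-5.96, -0.9, 4.16, 9.22, 14.28]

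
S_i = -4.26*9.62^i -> [-4.26, -40.98, -394.24, -3792.58, -36484.63]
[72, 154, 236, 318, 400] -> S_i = 72 + 82*i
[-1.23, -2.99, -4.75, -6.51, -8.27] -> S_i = -1.23 + -1.76*i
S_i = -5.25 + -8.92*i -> [-5.25, -14.17, -23.09, -32.01, -40.93]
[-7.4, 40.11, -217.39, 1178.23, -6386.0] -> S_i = -7.40*(-5.42)^i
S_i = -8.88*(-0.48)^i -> [-8.88, 4.26, -2.05, 0.98, -0.47]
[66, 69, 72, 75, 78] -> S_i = 66 + 3*i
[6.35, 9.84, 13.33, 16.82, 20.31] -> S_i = 6.35 + 3.49*i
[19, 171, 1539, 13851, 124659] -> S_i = 19*9^i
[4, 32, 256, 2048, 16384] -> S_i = 4*8^i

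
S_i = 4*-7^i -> [4, -28, 196, -1372, 9604]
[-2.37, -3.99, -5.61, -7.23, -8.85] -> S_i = -2.37 + -1.62*i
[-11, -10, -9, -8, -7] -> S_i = -11 + 1*i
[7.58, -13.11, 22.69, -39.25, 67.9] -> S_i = 7.58*(-1.73)^i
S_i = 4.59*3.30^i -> [4.59, 15.15, 49.99, 164.95, 544.34]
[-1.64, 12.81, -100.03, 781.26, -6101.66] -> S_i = -1.64*(-7.81)^i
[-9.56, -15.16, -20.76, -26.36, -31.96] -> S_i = -9.56 + -5.60*i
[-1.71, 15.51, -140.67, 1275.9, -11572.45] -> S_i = -1.71*(-9.07)^i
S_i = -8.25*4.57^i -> [-8.25, -37.7, -172.3, -787.41, -3598.48]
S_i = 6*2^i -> [6, 12, 24, 48, 96]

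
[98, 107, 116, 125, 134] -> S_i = 98 + 9*i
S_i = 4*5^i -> [4, 20, 100, 500, 2500]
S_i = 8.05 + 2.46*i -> [8.05, 10.51, 12.97, 15.43, 17.89]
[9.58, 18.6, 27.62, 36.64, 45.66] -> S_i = 9.58 + 9.02*i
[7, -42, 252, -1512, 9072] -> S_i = 7*-6^i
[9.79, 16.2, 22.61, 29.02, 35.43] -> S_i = 9.79 + 6.41*i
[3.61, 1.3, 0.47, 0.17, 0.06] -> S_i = 3.61*0.36^i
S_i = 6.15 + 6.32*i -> [6.15, 12.47, 18.79, 25.11, 31.43]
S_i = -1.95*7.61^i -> [-1.95, -14.84, -112.93, -859.39, -6539.93]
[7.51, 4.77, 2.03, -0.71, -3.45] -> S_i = 7.51 + -2.74*i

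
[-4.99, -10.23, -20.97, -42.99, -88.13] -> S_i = -4.99*2.05^i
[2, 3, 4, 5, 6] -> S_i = 2 + 1*i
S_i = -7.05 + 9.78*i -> [-7.05, 2.73, 12.51, 22.29, 32.07]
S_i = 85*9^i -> [85, 765, 6885, 61965, 557685]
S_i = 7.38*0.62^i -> [7.38, 4.58, 2.84, 1.76, 1.09]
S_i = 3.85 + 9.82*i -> [3.85, 13.67, 23.49, 33.31, 43.13]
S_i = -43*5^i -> [-43, -215, -1075, -5375, -26875]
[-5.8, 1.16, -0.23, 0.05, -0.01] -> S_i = -5.80*(-0.20)^i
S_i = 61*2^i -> [61, 122, 244, 488, 976]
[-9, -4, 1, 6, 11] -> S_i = -9 + 5*i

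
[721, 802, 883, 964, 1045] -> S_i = 721 + 81*i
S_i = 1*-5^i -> [1, -5, 25, -125, 625]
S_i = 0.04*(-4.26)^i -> [0.04, -0.17, 0.73, -3.09, 13.17]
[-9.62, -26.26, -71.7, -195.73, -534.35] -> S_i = -9.62*2.73^i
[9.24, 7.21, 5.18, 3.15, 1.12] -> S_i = 9.24 + -2.03*i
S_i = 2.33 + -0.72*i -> [2.33, 1.61, 0.89, 0.17, -0.55]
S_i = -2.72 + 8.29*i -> [-2.72, 5.57, 13.86, 22.15, 30.44]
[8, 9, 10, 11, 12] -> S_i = 8 + 1*i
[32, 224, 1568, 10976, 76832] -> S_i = 32*7^i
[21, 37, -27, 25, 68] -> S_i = Random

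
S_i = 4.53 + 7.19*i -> [4.53, 11.72, 18.91, 26.1, 33.29]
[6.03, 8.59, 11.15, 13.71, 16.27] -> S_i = 6.03 + 2.56*i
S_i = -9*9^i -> [-9, -81, -729, -6561, -59049]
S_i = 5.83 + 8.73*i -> [5.83, 14.56, 23.29, 32.02, 40.75]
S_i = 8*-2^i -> [8, -16, 32, -64, 128]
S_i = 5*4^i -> [5, 20, 80, 320, 1280]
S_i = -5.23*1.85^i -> [-5.23, -9.68, -17.9, -33.11, -61.26]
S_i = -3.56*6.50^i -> [-3.56, -23.14, -150.41, -977.66, -6354.82]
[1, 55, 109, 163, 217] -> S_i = 1 + 54*i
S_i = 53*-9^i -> [53, -477, 4293, -38637, 347733]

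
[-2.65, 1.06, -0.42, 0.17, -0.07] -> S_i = -2.65*(-0.40)^i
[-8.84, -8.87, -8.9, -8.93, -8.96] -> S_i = -8.84 + -0.03*i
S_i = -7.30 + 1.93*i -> [-7.3, -5.37, -3.44, -1.51, 0.42]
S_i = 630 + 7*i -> [630, 637, 644, 651, 658]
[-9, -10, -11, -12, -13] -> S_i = -9 + -1*i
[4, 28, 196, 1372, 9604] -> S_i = 4*7^i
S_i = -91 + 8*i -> [-91, -83, -75, -67, -59]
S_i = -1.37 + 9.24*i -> [-1.37, 7.87, 17.11, 26.35, 35.59]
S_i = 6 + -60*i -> [6, -54, -114, -174, -234]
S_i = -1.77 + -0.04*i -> [-1.77, -1.81, -1.85, -1.89, -1.93]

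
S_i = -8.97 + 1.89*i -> [-8.97, -7.08, -5.19, -3.3, -1.41]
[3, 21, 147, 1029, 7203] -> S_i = 3*7^i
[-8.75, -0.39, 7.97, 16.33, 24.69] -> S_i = -8.75 + 8.36*i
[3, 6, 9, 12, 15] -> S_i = 3 + 3*i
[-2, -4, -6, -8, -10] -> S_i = -2 + -2*i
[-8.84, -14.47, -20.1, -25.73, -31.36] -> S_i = -8.84 + -5.63*i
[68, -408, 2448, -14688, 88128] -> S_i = 68*-6^i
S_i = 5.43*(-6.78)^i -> [5.43, -36.82, 249.61, -1692.35, 11474.1]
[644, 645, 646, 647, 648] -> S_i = 644 + 1*i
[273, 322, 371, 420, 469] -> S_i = 273 + 49*i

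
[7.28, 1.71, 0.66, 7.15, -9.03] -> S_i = Random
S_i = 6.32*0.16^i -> [6.32, 1.01, 0.16, 0.03, 0.0]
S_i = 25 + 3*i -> [25, 28, 31, 34, 37]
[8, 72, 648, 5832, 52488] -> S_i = 8*9^i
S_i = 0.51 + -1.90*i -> [0.51, -1.39, -3.29, -5.19, -7.09]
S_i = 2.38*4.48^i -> [2.38, 10.66, 47.77, 214.0, 958.71]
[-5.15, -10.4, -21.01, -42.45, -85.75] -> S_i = -5.15*2.02^i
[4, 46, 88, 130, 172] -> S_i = 4 + 42*i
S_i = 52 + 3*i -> [52, 55, 58, 61, 64]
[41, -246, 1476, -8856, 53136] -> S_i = 41*-6^i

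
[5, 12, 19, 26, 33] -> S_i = 5 + 7*i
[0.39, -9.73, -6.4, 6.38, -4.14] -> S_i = Random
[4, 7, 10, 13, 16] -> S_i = 4 + 3*i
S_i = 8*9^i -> [8, 72, 648, 5832, 52488]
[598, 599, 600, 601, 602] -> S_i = 598 + 1*i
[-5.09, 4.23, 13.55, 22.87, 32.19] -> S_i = -5.09 + 9.32*i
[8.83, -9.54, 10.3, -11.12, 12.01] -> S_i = 8.83*(-1.08)^i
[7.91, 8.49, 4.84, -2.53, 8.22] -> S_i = Random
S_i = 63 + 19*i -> [63, 82, 101, 120, 139]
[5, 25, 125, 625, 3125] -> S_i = 5*5^i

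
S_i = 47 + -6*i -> [47, 41, 35, 29, 23]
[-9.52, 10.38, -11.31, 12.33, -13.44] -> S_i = -9.52*(-1.09)^i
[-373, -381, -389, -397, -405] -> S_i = -373 + -8*i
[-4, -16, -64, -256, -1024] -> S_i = -4*4^i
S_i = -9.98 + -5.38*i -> [-9.98, -15.36, -20.74, -26.12, -31.5]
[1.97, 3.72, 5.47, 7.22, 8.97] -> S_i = 1.97 + 1.75*i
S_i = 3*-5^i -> [3, -15, 75, -375, 1875]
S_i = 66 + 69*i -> [66, 135, 204, 273, 342]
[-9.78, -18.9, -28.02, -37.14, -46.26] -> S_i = -9.78 + -9.12*i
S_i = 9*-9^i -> [9, -81, 729, -6561, 59049]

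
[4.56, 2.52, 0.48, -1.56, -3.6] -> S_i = 4.56 + -2.04*i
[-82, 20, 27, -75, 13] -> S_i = Random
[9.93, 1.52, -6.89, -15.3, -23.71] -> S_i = 9.93 + -8.41*i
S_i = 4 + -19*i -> [4, -15, -34, -53, -72]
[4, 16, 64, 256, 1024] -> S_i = 4*4^i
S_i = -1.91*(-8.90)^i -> [-1.91, 17.0, -151.29, 1346.49, -11983.77]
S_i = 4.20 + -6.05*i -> [4.2, -1.85, -7.9, -13.95, -20.0]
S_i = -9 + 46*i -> [-9, 37, 83, 129, 175]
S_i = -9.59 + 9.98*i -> [-9.59, 0.39, 10.37, 20.35, 30.33]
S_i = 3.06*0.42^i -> [3.06, 1.29, 0.54, 0.23, 0.1]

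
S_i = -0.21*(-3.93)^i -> [-0.21, 0.83, -3.24, 12.75, -50.09]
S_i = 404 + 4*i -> [404, 408, 412, 416, 420]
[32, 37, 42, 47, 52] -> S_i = 32 + 5*i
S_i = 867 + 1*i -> [867, 868, 869, 870, 871]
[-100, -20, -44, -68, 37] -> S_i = Random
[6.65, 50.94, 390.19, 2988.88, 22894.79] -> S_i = 6.65*7.66^i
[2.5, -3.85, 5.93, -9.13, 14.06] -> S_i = 2.50*(-1.54)^i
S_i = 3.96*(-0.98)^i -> [3.96, -3.88, 3.8, -3.73, 3.65]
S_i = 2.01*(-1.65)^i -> [2.01, -3.32, 5.47, -9.03, 14.9]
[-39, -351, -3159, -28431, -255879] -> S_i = -39*9^i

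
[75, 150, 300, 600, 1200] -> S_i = 75*2^i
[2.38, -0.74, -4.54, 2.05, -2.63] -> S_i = Random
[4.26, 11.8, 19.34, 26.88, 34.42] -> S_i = 4.26 + 7.54*i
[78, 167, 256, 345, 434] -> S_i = 78 + 89*i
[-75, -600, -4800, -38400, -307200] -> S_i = -75*8^i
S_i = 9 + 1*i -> [9, 10, 11, 12, 13]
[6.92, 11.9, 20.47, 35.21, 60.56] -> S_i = 6.92*1.72^i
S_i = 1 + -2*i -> [1, -1, -3, -5, -7]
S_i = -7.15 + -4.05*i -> [-7.15, -11.2, -15.25, -19.3, -23.35]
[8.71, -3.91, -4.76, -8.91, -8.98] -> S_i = Random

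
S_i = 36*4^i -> [36, 144, 576, 2304, 9216]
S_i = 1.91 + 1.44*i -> [1.91, 3.35, 4.79, 6.23, 7.67]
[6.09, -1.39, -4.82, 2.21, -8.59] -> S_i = Random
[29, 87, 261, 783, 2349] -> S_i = 29*3^i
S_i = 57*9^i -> [57, 513, 4617, 41553, 373977]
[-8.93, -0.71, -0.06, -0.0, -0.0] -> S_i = -8.93*0.08^i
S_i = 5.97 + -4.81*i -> [5.97, 1.16, -3.65, -8.46, -13.27]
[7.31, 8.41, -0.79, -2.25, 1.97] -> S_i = Random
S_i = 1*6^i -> [1, 6, 36, 216, 1296]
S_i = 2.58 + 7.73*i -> [2.58, 10.31, 18.04, 25.77, 33.5]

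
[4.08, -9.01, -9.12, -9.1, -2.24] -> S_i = Random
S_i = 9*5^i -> [9, 45, 225, 1125, 5625]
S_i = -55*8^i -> [-55, -440, -3520, -28160, -225280]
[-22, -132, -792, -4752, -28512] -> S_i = -22*6^i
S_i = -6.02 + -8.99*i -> [-6.02, -15.01, -24.0, -32.99, -41.98]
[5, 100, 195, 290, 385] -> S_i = 5 + 95*i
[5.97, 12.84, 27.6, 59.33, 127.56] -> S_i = 5.97*2.15^i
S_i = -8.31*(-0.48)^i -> [-8.31, 3.99, -1.91, 0.92, -0.44]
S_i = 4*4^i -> [4, 16, 64, 256, 1024]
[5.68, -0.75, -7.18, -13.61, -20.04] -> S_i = 5.68 + -6.43*i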